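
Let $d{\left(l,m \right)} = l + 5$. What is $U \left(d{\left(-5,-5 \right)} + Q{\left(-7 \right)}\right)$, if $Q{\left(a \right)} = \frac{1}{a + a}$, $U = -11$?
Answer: $\frac{11}{14} \approx 0.78571$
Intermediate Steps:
$d{\left(l,m \right)} = 5 + l$
$Q{\left(a \right)} = \frac{1}{2 a}$
$U \left(d{\left(-5,-5 \right)} + Q{\left(-7 \right)}\right) = - 11 \left(\left(5 - 5\right) + \frac{1}{2 \left(-7\right)}\right) = - 11 \left(0 + \frac{1}{2} \left(- \frac{1}{7}\right)\right) = - 11 \left(0 - \frac{1}{14}\right) = \left(-11\right) \left(- \frac{1}{14}\right) = \frac{11}{14}$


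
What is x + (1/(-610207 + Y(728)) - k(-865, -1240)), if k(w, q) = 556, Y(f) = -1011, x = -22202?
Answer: -13910099245/611218 ≈ -22758.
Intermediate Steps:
x + (1/(-610207 + Y(728)) - k(-865, -1240)) = -22202 + (1/(-610207 - 1011) - 1*556) = -22202 + (1/(-611218) - 556) = -22202 + (-1/611218 - 556) = -22202 - 339837209/611218 = -13910099245/611218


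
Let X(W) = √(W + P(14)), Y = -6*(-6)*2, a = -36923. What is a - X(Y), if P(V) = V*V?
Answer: -36923 - 2*√67 ≈ -36939.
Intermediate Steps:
P(V) = V²
Y = 72 (Y = 36*2 = 72)
X(W) = √(196 + W) (X(W) = √(W + 14²) = √(W + 196) = √(196 + W))
a - X(Y) = -36923 - √(196 + 72) = -36923 - √268 = -36923 - 2*√67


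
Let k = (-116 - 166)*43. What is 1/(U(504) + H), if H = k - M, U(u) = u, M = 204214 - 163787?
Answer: -1/52049 ≈ -1.9213e-5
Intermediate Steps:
M = 40427
k = -12126 (k = -282*43 = -12126)
H = -52553 (H = -12126 - 1*40427 = -12126 - 40427 = -52553)
1/(U(504) + H) = 1/(504 - 52553) = 1/(-52049) = -1/52049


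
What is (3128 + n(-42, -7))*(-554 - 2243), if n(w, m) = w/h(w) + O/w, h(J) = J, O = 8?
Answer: -183776885/21 ≈ -8.7513e+6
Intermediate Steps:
n(w, m) = 1 + 8/w (n(w, m) = w/w + 8/w = 1 + 8/w)
(3128 + n(-42, -7))*(-554 - 2243) = (3128 + (8 - 42)/(-42))*(-554 - 2243) = (3128 - 1/42*(-34))*(-2797) = (3128 + 17/21)*(-2797) = (65705/21)*(-2797) = -183776885/21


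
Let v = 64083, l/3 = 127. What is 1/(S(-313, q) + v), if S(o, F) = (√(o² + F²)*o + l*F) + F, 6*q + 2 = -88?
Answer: -58353/6214895377 - 313*√98194/6214895377 ≈ -2.5171e-5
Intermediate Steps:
l = 381 (l = 3*127 = 381)
q = -15 (q = -⅓ + (⅙)*(-88) = -⅓ - 44/3 = -15)
S(o, F) = 382*F + o*√(F² + o²) (S(o, F) = (√(o² + F²)*o + 381*F) + F = (√(F² + o²)*o + 381*F) + F = (o*√(F² + o²) + 381*F) + F = (381*F + o*√(F² + o²)) + F = 382*F + o*√(F² + o²))
1/(S(-313, q) + v) = 1/((382*(-15) - 313*√((-15)² + (-313)²)) + 64083) = 1/((-5730 - 313*√(225 + 97969)) + 64083) = 1/((-5730 - 313*√98194) + 64083) = 1/(58353 - 313*√98194)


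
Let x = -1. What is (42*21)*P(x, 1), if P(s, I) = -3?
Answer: -2646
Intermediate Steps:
(42*21)*P(x, 1) = (42*21)*(-3) = 882*(-3) = -2646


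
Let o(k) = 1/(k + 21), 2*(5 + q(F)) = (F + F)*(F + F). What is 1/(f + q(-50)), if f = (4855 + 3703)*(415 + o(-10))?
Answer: 1/3557343 ≈ 2.8111e-7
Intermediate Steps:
q(F) = -5 + 2*F² (q(F) = -5 + ((F + F)*(F + F))/2 = -5 + ((2*F)*(2*F))/2 = -5 + (4*F²)/2 = -5 + 2*F²)
o(k) = 1/(21 + k)
f = 3552348 (f = (4855 + 3703)*(415 + 1/(21 - 10)) = 8558*(415 + 1/11) = 8558*(4566/11) = 3552348)
1/(f + q(-50)) = 1/(3552348 + (-5 + 2*(-50)²)) = 1/(3552348 + (-5 + 2*2500)) = 1/(3552348 + (-5 + 5000)) = 1/(3552348 + 4995) = 1/3557343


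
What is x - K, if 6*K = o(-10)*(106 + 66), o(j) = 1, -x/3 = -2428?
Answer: 21766/3 ≈ 7255.3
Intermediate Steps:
x = 7284 (x = -3*(-2428) = 7284)
K = 86/3 (K = (1*(106 + 66))/6 = (1*172)/6 = (⅙)*172 = 86/3 ≈ 28.667)
x - K = 7284 - 1*86/3 = 7284 - 86/3 = 21766/3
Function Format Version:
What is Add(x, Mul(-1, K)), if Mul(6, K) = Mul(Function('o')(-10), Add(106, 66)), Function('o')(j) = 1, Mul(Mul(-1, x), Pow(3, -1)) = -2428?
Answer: Rational(21766, 3) ≈ 7255.3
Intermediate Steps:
x = 7284 (x = Mul(-3, -2428) = 7284)
K = Rational(86, 3) (K = Mul(Rational(1, 6), Mul(1, Add(106, 66))) = Mul(Rational(1, 6), Mul(1, 172)) = Mul(Rational(1, 6), 172) = Rational(86, 3) ≈ 28.667)
Add(x, Mul(-1, K)) = Add(7284, Mul(-1, Rational(86, 3))) = Add(7284, Rational(-86, 3)) = Rational(21766, 3)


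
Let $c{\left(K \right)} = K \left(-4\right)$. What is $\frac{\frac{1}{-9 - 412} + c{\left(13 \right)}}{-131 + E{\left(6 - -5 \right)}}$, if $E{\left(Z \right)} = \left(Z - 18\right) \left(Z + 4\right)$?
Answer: $\frac{21893}{99356} \approx 0.22035$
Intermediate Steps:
$E{\left(Z \right)} = \left(-18 + Z\right) \left(4 + Z\right)$
$c{\left(K \right)} = - 4 K$
$\frac{\frac{1}{-9 - 412} + c{\left(13 \right)}}{-131 + E{\left(6 - -5 \right)}} = \frac{\frac{1}{-9 - 412} - 52}{-131 - \left(72 - \left(6 - -5\right)^{2} + 14 \left(6 - -5\right)\right)} = \frac{\frac{1}{-421} - 52}{-131 - \left(72 - \left(6 + 5\right)^{2} + 14 \left(6 + 5\right)\right)} = \frac{- \frac{1}{421} - 52}{-131 - \left(226 - 121\right)} = - \frac{21893}{421 \left(-131 - 105\right)} = - \frac{21893}{421 \left(-236\right)} = \left(- \frac{21893}{421}\right) \left(- \frac{1}{236}\right) = \frac{21893}{99356}$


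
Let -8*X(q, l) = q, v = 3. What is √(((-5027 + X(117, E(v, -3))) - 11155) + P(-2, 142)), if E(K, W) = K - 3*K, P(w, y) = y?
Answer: I*√256874/4 ≈ 126.71*I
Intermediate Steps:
E(K, W) = -2*K
X(q, l) = -q/8
√(((-5027 + X(117, E(v, -3))) - 11155) + P(-2, 142)) = √(((-5027 - ⅛*117) - 11155) + 142) = √(((-5027 - 117/8) - 11155) + 142) = √((-40333/8 - 11155) + 142) = √(-129573/8 + 142) = √(-128437/8) = I*√256874/4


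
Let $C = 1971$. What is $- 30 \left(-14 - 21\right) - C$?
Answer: $-921$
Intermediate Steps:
$- 30 \left(-14 - 21\right) - C = - 30 \left(-14 - 21\right) - 1971 = \left(-30\right) \left(-35\right) - 1971 = 1050 - 1971 = -921$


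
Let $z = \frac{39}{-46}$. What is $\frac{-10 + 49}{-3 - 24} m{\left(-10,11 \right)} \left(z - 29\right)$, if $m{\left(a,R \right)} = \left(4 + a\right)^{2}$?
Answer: $\frac{35698}{23} \approx 1552.1$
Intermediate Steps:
$z = - \frac{39}{46}$ ($z = 39 \left(- \frac{1}{46}\right) = - \frac{39}{46} \approx -0.84783$)
$\frac{-10 + 49}{-3 - 24} m{\left(-10,11 \right)} \left(z - 29\right) = \frac{-10 + 49}{-3 - 24} \left(4 - 10\right)^{2} \left(- \frac{39}{46} - 29\right) = \frac{39}{-27} \left(-6\right)^{2} \left(- \frac{1373}{46}\right) = 39 \left(- \frac{1}{27}\right) 36 \left(- \frac{1373}{46}\right) = \left(- \frac{13}{9}\right) 36 \left(- \frac{1373}{46}\right) = \left(-52\right) \left(- \frac{1373}{46}\right) = \frac{35698}{23}$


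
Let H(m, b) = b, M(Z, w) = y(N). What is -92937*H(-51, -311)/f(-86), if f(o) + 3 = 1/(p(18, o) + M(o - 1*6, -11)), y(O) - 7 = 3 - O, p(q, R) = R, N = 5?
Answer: -2341175967/244 ≈ -9.5950e+6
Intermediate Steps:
y(O) = 10 - O (y(O) = 7 + (3 - O) = 10 - O)
M(Z, w) = 5 (M(Z, w) = 10 - 1*5 = 10 - 5 = 5)
f(o) = -3 + 1/(5 + o) (f(o) = -3 + 1/(o + 5) = -3 + 1/(5 + o))
-92937*H(-51, -311)/f(-86) = -92937*(-311*(5 - 86)/(-14 - 3*(-86))) = -92937*25191/(-14 + 258) = -92937/(-1/81*244*(-1/311)) = -92937/((-244/81*(-1/311))) = -92937/244/25191 = -92937*25191/244 = -2341175967/244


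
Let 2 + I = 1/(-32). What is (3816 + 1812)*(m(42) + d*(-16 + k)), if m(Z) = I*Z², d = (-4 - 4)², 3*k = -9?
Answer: -54018951/2 ≈ -2.7009e+7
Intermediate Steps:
k = -3 (k = (⅓)*(-9) = -3)
d = 64 (d = (-8)² = 64)
I = -65/32 (I = -2 + 1/(-32) = -2 - 1/32 = -65/32 ≈ -2.0313)
m(Z) = -65*Z²/32
(3816 + 1812)*(m(42) + d*(-16 + k)) = (3816 + 1812)*(-65/32*42² + 64*(-16 - 3)) = 5628*(-65/32*1764 + 64*(-19)) = 5628*(-28665/8 - 1216) = 5628*(-38393/8) = -54018951/2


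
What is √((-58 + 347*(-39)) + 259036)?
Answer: √245445 ≈ 495.42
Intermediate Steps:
√((-58 + 347*(-39)) + 259036) = √((-58 - 13533) + 259036) = √(-13591 + 259036) = √245445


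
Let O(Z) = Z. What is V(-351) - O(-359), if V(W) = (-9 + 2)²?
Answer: 408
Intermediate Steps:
V(W) = 49 (V(W) = (-7)² = 49)
V(-351) - O(-359) = 49 - 1*(-359) = 49 + 359 = 408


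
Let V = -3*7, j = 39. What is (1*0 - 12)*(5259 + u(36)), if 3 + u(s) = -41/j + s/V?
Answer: -5736532/91 ≈ -63039.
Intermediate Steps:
V = -21
u(s) = -158/39 - s/21 (u(s) = -3 + (-41/39 + s/(-21)) = -3 + (-41*1/39 + s*(-1/21)) = -3 + (-41/39 - s/21) = -158/39 - s/21)
(1*0 - 12)*(5259 + u(36)) = (1*0 - 12)*(5259 + (-158/39 - 1/21*36)) = (0 - 12)*(5259 + (-158/39 - 12/7)) = -12*(5259 - 1574/273) = -12*1434133/273 = -5736532/91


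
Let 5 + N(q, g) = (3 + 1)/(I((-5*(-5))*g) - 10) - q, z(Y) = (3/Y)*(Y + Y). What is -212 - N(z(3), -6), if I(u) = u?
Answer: -8039/40 ≈ -200.98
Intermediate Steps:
z(Y) = 6 (z(Y) = (3/Y)*(2*Y) = 6)
N(q, g) = -5 - q + 4/(-10 + 25*g) (N(q, g) = -5 + ((3 + 1)/((-5*(-5))*g - 10) - q) = -5 + (4/(25*g - 10) - q) = -5 + (4/(-10 + 25*g) - q) = -5 + (-q + 4/(-10 + 25*g)) = -5 - q + 4/(-10 + 25*g))
-212 - N(z(3), -6) = -212 - (54 - 125*(-6) + 10*6 - 25*(-6)*6)/(5*(-2 + 5*(-6))) = -212 - (54 + 750 + 60 + 900)/(5*(-2 - 30)) = -212 - 1764/(5*(-32)) = -212 - (-1)*1764/(5*32) = -212 - 1*(-441/40) = -212 + 441/40 = -8039/40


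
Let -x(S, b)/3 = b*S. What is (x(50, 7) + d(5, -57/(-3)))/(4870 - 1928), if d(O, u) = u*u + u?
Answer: -335/1471 ≈ -0.22774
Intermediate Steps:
d(O, u) = u + u² (d(O, u) = u² + u = u + u²)
x(S, b) = -3*S*b (x(S, b) = -3*b*S = -3*S*b)
(x(50, 7) + d(5, -57/(-3)))/(4870 - 1928) = (-3*50*7 + (-57/(-3))*(1 - 57/(-3)))/(4870 - 1928) = (-1050 + (-57*(-⅓))*(1 - 57*(-⅓)))/2942 = (-1050 + 19*(1 + 19))*(1/2942) = (-1050 + 19*20)*(1/2942) = (-1050 + 380)*(1/2942) = -670*1/2942 = -335/1471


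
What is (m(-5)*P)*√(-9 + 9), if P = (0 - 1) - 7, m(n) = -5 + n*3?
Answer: 0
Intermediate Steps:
m(n) = -5 + 3*n
P = -8 (P = -1 - 7 = -8)
(m(-5)*P)*√(-9 + 9) = ((-5 + 3*(-5))*(-8))*√(-9 + 9) = ((-5 - 15)*(-8))*√0 = -20*(-8)*0 = 160*0 = 0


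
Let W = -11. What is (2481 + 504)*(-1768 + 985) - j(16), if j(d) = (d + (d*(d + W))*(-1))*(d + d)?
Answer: -2335207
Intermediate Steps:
j(d) = 2*d*(d - d*(-11 + d)) (j(d) = (d + (d*(d - 11))*(-1))*(d + d) = (d + (d*(-11 + d))*(-1))*(2*d) = (d - d*(-11 + d))*(2*d) = 2*d*(d - d*(-11 + d)))
(2481 + 504)*(-1768 + 985) - j(16) = (2481 + 504)*(-1768 + 985) - 2*16²*(12 - 1*16) = 2985*(-783) - 2*256*(12 - 16) = -2337255 - 2*256*(-4) = -2337255 - 1*(-2048) = -2337255 + 2048 = -2335207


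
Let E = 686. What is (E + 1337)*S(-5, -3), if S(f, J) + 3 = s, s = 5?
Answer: 4046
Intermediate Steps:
S(f, J) = 2 (S(f, J) = -3 + 5 = 2)
(E + 1337)*S(-5, -3) = (686 + 1337)*2 = 2023*2 = 4046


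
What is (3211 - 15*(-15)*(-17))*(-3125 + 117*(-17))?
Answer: 3139996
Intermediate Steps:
(3211 - 15*(-15)*(-17))*(-3125 + 117*(-17)) = (3211 + 225*(-17))*(-3125 - 1989) = (3211 - 3825)*(-5114) = -614*(-5114) = 3139996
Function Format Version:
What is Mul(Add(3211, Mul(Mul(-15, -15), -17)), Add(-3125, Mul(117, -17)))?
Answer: 3139996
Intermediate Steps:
Mul(Add(3211, Mul(Mul(-15, -15), -17)), Add(-3125, Mul(117, -17))) = Mul(Add(3211, Mul(225, -17)), Add(-3125, -1989)) = Mul(Add(3211, -3825), -5114) = Mul(-614, -5114) = 3139996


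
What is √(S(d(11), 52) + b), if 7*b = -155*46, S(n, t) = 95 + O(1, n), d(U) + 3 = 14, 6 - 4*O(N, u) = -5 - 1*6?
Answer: I*√180187/14 ≈ 30.32*I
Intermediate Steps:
O(N, u) = 17/4 (O(N, u) = 3/2 - (-5 - 1*6)/4 = 3/2 - (-5 - 6)/4 = 3/2 - ¼*(-11) = 3/2 + 11/4 = 17/4)
d(U) = 11 (d(U) = -3 + 14 = 11)
S(n, t) = 397/4 (S(n, t) = 95 + 17/4 = 397/4)
b = -7130/7 (b = (-155*46)/7 = (⅐)*(-7130) = -7130/7 ≈ -1018.6)
√(S(d(11), 52) + b) = √(397/4 - 7130/7) = √(-25741/28) = I*√180187/14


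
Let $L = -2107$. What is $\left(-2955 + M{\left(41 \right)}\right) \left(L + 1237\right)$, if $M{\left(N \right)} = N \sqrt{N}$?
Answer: $2570850 - 35670 \sqrt{41} \approx 2.3425 \cdot 10^{6}$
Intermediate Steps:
$M{\left(N \right)} = N^{\frac{3}{2}}$
$\left(-2955 + M{\left(41 \right)}\right) \left(L + 1237\right) = \left(-2955 + 41^{\frac{3}{2}}\right) \left(-2107 + 1237\right) = \left(-2955 + 41 \sqrt{41}\right) \left(-870\right) = 2570850 - 35670 \sqrt{41}$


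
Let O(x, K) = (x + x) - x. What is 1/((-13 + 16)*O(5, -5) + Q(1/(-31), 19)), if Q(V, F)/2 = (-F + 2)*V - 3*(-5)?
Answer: 31/1429 ≈ 0.021693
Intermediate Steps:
O(x, K) = x (O(x, K) = 2*x - x = x)
Q(V, F) = 30 + 2*V*(2 - F) (Q(V, F) = 2*((-F + 2)*V - 3*(-5)) = 2*((2 - F)*V + 15) = 2*(V*(2 - F) + 15) = 2*(15 + V*(2 - F)) = 30 + 2*V*(2 - F))
1/((-13 + 16)*O(5, -5) + Q(1/(-31), 19)) = 1/((-13 + 16)*5 + (30 + 4/(-31) - 2*19/(-31))) = 1/(3*5 + (30 + 4*(-1/31) - 2*19*(-1/31))) = 1/(15 + (30 - 4/31 + 38/31)) = 1/(15 + 964/31) = 1/(1429/31) = 31/1429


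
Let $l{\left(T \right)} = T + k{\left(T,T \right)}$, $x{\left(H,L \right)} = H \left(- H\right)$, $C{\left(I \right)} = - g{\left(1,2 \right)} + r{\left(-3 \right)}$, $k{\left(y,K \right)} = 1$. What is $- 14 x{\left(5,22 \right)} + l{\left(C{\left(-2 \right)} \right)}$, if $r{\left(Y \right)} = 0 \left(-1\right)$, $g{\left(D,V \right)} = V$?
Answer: $349$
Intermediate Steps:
$r{\left(Y \right)} = 0$
$C{\left(I \right)} = -2$ ($C{\left(I \right)} = \left(-1\right) 2 + 0 = -2 + 0 = -2$)
$x{\left(H,L \right)} = - H^{2}$
$l{\left(T \right)} = 1 + T$ ($l{\left(T \right)} = T + 1 = 1 + T$)
$- 14 x{\left(5,22 \right)} + l{\left(C{\left(-2 \right)} \right)} = - 14 \left(- 5^{2}\right) + \left(1 - 2\right) = - 14 \left(\left(-1\right) 25\right) - 1 = \left(-14\right) \left(-25\right) - 1 = 350 - 1 = 349$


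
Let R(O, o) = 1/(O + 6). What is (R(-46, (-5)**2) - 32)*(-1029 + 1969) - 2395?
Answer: -64997/2 ≈ -32499.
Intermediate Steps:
R(O, o) = 1/(6 + O)
(R(-46, (-5)**2) - 32)*(-1029 + 1969) - 2395 = (1/(6 - 46) - 32)*(-1029 + 1969) - 2395 = (1/(-40) - 32)*940 - 2395 = (-1/40 - 32)*940 - 2395 = -1281/40*940 - 2395 = -60207/2 - 2395 = -64997/2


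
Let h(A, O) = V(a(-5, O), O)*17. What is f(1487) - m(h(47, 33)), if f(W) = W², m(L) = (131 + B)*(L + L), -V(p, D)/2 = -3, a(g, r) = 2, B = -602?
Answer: 2307253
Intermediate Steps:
V(p, D) = 6 (V(p, D) = -2*(-3) = 6)
h(A, O) = 102 (h(A, O) = 6*17 = 102)
m(L) = -942*L (m(L) = (131 - 602)*(L + L) = -942*L)
f(1487) - m(h(47, 33)) = 1487² - (-942)*102 = 2211169 - 1*(-96084) = 2211169 + 96084 = 2307253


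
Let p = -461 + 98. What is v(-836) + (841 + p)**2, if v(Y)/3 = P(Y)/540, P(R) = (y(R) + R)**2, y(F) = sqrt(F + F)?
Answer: 3485362/15 - 836*I*sqrt(418)/45 ≈ 2.3236e+5 - 379.82*I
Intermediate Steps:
y(F) = sqrt(2)*sqrt(F) (y(F) = sqrt(2*F) = sqrt(2)*sqrt(F))
p = -363
P(R) = (R + sqrt(2)*sqrt(R))**2 (P(R) = (sqrt(2)*sqrt(R) + R)**2 = (R + sqrt(2)*sqrt(R))**2)
v(Y) = (Y + sqrt(2)*sqrt(Y))**2/180 (v(Y) = 3*((Y + sqrt(2)*sqrt(Y))**2/540) = (Y + sqrt(2)*sqrt(Y))**2/180)
v(-836) + (841 + p)**2 = (-836 + sqrt(2)*sqrt(-836))**2/180 + (841 - 363)**2 = (-836 + sqrt(2)*(2*I*sqrt(209)))**2/180 + 478**2 = (-836 + 2*I*sqrt(418))**2/180 + 228484 = 228484 + (-836 + 2*I*sqrt(418))**2/180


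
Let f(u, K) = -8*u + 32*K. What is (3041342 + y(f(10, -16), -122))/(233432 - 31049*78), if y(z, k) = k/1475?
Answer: -2242989664/1613937625 ≈ -1.3898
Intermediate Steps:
y(z, k) = k/1475 (y(z, k) = k*(1/1475) = k/1475)
(3041342 + y(f(10, -16), -122))/(233432 - 31049*78) = (3041342 + (1/1475)*(-122))/(233432 - 31049*78) = (3041342 - 122/1475)/(233432 - 2421822) = (4485979328/1475)/(-2188390) = (4485979328/1475)*(-1/2188390) = -2242989664/1613937625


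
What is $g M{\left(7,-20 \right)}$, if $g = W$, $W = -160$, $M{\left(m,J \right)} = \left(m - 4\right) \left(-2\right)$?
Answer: $960$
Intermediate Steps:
$M{\left(m,J \right)} = 8 - 2 m$ ($M{\left(m,J \right)} = \left(-4 + m\right) \left(-2\right) = 8 - 2 m$)
$g = -160$
$g M{\left(7,-20 \right)} = - 160 \left(8 - 14\right) = \left(-160\right) \left(-6\right) = 960$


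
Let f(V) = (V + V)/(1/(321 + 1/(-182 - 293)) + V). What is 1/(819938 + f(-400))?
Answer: 2439565/2000296926138 ≈ 1.2196e-6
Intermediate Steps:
f(V) = 2*V/(475/152474 + V) (f(V) = (2*V)/(1/(321 + 1/(-475)) + V) = (2*V)/(1/(321 - 1/475) + V) = (2*V)/(1/(152474/475) + V) = (2*V)/(475/152474 + V) = 2*V/(475/152474 + V))
1/(819938 + f(-400)) = 1/(819938 + 304948*(-400)/(475 + 152474*(-400))) = 1/(819938 + 304948*(-400)/(475 - 60989600)) = 1/(819938 + 304948*(-400)/(-60989125)) = 1/(819938 + 304948*(-400)*(-1/60989125)) = 1/(819938 + 4879168/2439565) = 1/(2000296926138/2439565) = 2439565/2000296926138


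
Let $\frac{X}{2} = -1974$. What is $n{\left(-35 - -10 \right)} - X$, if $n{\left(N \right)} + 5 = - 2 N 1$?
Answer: $3993$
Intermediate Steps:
$X = -3948$ ($X = 2 \left(-1974\right) = -3948$)
$n{\left(N \right)} = -5 - 2 N$ ($n{\left(N \right)} = -5 + - 2 N 1 = -5 - 2 N$)
$n{\left(-35 - -10 \right)} - X = \left(-5 - 2 \left(-35 - -10\right)\right) - -3948 = \left(-5 - 2 \left(-35 + 10\right)\right) + 3948 = \left(-5 - -50\right) + 3948 = \left(-5 + 50\right) + 3948 = 45 + 3948 = 3993$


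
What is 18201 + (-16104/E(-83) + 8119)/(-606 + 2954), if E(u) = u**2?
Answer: 294463861459/16175372 ≈ 18204.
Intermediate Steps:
18201 + (-16104/E(-83) + 8119)/(-606 + 2954) = 18201 + (-16104/((-83)**2) + 8119)/(-606 + 2954) = 18201 + (-16104/6889 + 8119)/2348 = 18201 + (-16104*1/6889 + 8119)*(1/2348) = 18201 + (-16104/6889 + 8119)*(1/2348) = 18201 + (55915687/6889)*(1/2348) = 18201 + 55915687/16175372 = 294463861459/16175372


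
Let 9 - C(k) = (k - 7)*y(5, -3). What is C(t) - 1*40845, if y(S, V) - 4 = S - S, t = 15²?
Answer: -41708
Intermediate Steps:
t = 225
y(S, V) = 4 (y(S, V) = 4 + (S - S) = 4 + 0 = 4)
C(k) = 37 - 4*k (C(k) = 9 - (k - 7)*4 = 9 - (-7 + k)*4 = 9 - (-28 + 4*k) = 9 + (28 - 4*k) = 37 - 4*k)
C(t) - 1*40845 = (37 - 4*225) - 1*40845 = (37 - 900) - 40845 = -863 - 40845 = -41708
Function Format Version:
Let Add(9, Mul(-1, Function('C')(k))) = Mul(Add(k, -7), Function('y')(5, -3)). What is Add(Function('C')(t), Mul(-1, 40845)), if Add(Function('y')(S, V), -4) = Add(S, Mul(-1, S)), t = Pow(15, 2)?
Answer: -41708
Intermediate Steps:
t = 225
Function('y')(S, V) = 4 (Function('y')(S, V) = Add(4, Add(S, Mul(-1, S))) = Add(4, 0) = 4)
Function('C')(k) = Add(37, Mul(-4, k)) (Function('C')(k) = Add(9, Mul(-1, Mul(Add(k, -7), 4))) = Add(9, Mul(-1, Mul(Add(-7, k), 4))) = Add(9, Mul(-1, Add(-28, Mul(4, k)))) = Add(9, Add(28, Mul(-4, k))) = Add(37, Mul(-4, k)))
Add(Function('C')(t), Mul(-1, 40845)) = Add(Add(37, Mul(-4, 225)), Mul(-1, 40845)) = Add(Add(37, -900), -40845) = Add(-863, -40845) = -41708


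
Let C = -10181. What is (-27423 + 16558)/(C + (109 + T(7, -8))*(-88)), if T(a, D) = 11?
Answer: 10865/20741 ≈ 0.52384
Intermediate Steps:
(-27423 + 16558)/(C + (109 + T(7, -8))*(-88)) = (-27423 + 16558)/(-10181 + (109 + 11)*(-88)) = -10865/(-10181 + 120*(-88)) = -10865/(-10181 - 10560) = -10865/(-20741) = -10865*(-1/20741) = 10865/20741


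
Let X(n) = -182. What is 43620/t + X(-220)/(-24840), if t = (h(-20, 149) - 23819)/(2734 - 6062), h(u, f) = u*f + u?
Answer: 138690850133/25622460 ≈ 5412.9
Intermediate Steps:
h(u, f) = u + f*u (h(u, f) = f*u + u = u + f*u)
t = 2063/256 (t = (-20*(1 + 149) - 23819)/(2734 - 6062) = (-20*150 - 23819)/(-3328) = (-3000 - 23819)*(-1/3328) = -26819*(-1/3328) = 2063/256 ≈ 8.0586)
43620/t + X(-220)/(-24840) = 43620/(2063/256) - 182/(-24840) = 43620*(256/2063) - 182*(-1/24840) = 11166720/2063 + 91/12420 = 138690850133/25622460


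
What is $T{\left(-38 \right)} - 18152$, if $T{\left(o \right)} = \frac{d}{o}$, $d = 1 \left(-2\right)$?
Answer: $- \frac{344887}{19} \approx -18152.0$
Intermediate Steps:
$d = -2$
$T{\left(o \right)} = - \frac{2}{o}$
$T{\left(-38 \right)} - 18152 = - \frac{2}{-38} - 18152 = \left(-2\right) \left(- \frac{1}{38}\right) - 18152 = \frac{1}{19} - 18152 = - \frac{344887}{19}$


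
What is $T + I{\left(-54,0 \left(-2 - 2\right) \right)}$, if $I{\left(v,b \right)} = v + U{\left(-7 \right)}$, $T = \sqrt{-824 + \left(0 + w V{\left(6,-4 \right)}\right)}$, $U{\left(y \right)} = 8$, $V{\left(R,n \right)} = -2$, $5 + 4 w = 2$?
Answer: $-46 + \frac{i \sqrt{3290}}{2} \approx -46.0 + 28.679 i$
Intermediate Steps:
$w = - \frac{3}{4}$ ($w = - \frac{5}{4} + \frac{1}{4} \cdot 2 = - \frac{5}{4} + \frac{1}{2} = - \frac{3}{4} \approx -0.75$)
$T = \frac{i \sqrt{3290}}{2}$ ($T = \sqrt{-824 + \left(0 - - \frac{3}{2}\right)} = \sqrt{-824 + \left(0 + \frac{3}{2}\right)} = \sqrt{-824 + \frac{3}{2}} = \sqrt{- \frac{1645}{2}} = \frac{i \sqrt{3290}}{2} \approx 28.679 i$)
$I{\left(v,b \right)} = 8 + v$ ($I{\left(v,b \right)} = v + 8 = 8 + v$)
$T + I{\left(-54,0 \left(-2 - 2\right) \right)} = \frac{i \sqrt{3290}}{2} + \left(8 - 54\right) = \frac{i \sqrt{3290}}{2} - 46 = -46 + \frac{i \sqrt{3290}}{2}$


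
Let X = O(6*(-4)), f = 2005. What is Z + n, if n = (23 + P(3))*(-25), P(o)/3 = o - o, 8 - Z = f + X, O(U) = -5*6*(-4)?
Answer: -2692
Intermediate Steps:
O(U) = 120 (O(U) = -30*(-4) = 120)
X = 120
Z = -2117 (Z = 8 - (2005 + 120) = 8 - 1*2125 = 8 - 2125 = -2117)
P(o) = 0 (P(o) = 3*(o - o) = 3*0 = 0)
n = -575 (n = (23 + 0)*(-25) = 23*(-25) = -575)
Z + n = -2117 - 575 = -2692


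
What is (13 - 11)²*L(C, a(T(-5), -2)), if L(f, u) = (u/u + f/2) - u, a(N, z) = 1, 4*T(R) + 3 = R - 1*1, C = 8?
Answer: 16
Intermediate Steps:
T(R) = -1 + R/4 (T(R) = -¾ + (R - 1*1)/4 = -¾ + (R - 1)/4 = -¾ + (-1 + R)/4 = -¾ + (-¼ + R/4) = -1 + R/4)
L(f, u) = 1 + f/2 - u (L(f, u) = (1 + f*(½)) - u = (1 + f/2) - u = 1 + f/2 - u)
(13 - 11)²*L(C, a(T(-5), -2)) = (13 - 11)²*(1 + (½)*8 - 1*1) = 2²*(1 + 4 - 1) = 4*4 = 16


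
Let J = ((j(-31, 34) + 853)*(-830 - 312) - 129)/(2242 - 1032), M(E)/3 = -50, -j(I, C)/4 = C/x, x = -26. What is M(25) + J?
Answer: -15102471/15730 ≈ -960.11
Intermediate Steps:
j(I, C) = 2*C/13 (j(I, C) = -4*C/(-26) = -4*C*(-1)/26 = -(-2)*C/13 = 2*C/13)
M(E) = -150 (M(E) = 3*(-50) = -150)
J = -12742971/15730 (J = (((2/13)*34 + 853)*(-830 - 312) - 129)/(2242 - 1032) = ((68/13 + 853)*(-1142) - 129)/1210 = ((11157/13)*(-1142) - 129)*(1/1210) = (-12741294/13 - 129)*(1/1210) = -12742971/13*1/1210 = -12742971/15730 ≈ -810.11)
M(25) + J = -150 - 12742971/15730 = -15102471/15730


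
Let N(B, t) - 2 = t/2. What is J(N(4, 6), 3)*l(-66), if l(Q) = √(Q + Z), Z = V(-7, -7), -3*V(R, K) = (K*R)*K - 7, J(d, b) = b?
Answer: 2*√114 ≈ 21.354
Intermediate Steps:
N(B, t) = 2 + t/2
V(R, K) = 7/3 - R*K²/3 (V(R, K) = -((K*R)*K - 7)/3 = -(R*K² - 7)/3 = -(-7 + R*K²)/3 = 7/3 - R*K²/3)
Z = 350/3 (Z = 7/3 - ⅓*(-7)*(-7)² = 7/3 - ⅓*(-7)*49 = 7/3 + 343/3 = 350/3 ≈ 116.67)
l(Q) = √(350/3 + Q) (l(Q) = √(Q + 350/3) = √(350/3 + Q))
J(N(4, 6), 3)*l(-66) = 3*(√(1050 + 9*(-66))/3) = 3*(√(1050 - 594)/3) = 3*(√456/3) = 3*((2*√114)/3) = 3*(2*√114/3) = 2*√114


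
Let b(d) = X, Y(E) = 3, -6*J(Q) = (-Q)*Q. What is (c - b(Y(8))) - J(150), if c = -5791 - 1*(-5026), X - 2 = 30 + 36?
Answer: -4583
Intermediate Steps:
J(Q) = Q²/6 (J(Q) = -(-Q)*Q/6 = -(-1)*Q²/6 = Q²/6)
X = 68 (X = 2 + (30 + 36) = 2 + 66 = 68)
b(d) = 68
c = -765 (c = -5791 + 5026 = -765)
(c - b(Y(8))) - J(150) = (-765 - 1*68) - 150²/6 = (-765 - 68) - 22500/6 = -833 - 1*3750 = -833 - 3750 = -4583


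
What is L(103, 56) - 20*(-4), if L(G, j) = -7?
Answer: 73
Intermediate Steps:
L(103, 56) - 20*(-4) = -7 - 20*(-4) = -7 - (-80) = -7 - 1*(-80) = -7 + 80 = 73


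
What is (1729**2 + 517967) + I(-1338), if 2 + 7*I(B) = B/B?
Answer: 24551855/7 ≈ 3.5074e+6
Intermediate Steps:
I(B) = -1/7 (I(B) = -2/7 + (B/B)/7 = -2/7 + (1/7)*1 = -2/7 + 1/7 = -1/7)
(1729**2 + 517967) + I(-1338) = (1729**2 + 517967) - 1/7 = (2989441 + 517967) - 1/7 = 3507408 - 1/7 = 24551855/7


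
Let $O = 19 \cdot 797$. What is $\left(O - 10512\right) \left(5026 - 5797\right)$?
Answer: $-3570501$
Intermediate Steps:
$O = 15143$
$\left(O - 10512\right) \left(5026 - 5797\right) = \left(15143 - 10512\right) \left(5026 - 5797\right) = 4631 \left(-771\right) = -3570501$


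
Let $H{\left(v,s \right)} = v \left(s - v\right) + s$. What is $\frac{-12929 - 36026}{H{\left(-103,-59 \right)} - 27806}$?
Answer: $\frac{48955}{32397} \approx 1.5111$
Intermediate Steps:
$H{\left(v,s \right)} = s + v \left(s - v\right)$
$\frac{-12929 - 36026}{H{\left(-103,-59 \right)} - 27806} = \frac{-12929 - 36026}{\left(-59 - \left(-103\right)^{2} - -6077\right) - 27806} = - \frac{48955}{\left(-59 - 10609 + 6077\right) - 27806} = - \frac{48955}{-4591 - 27806} = - \frac{48955}{-32397} = \left(-48955\right) \left(- \frac{1}{32397}\right) = \frac{48955}{32397}$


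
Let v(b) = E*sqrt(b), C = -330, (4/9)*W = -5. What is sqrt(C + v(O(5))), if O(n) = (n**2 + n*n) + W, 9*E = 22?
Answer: sqrt(-2970 + 11*sqrt(155))/3 ≈ 17.742*I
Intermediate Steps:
W = -45/4 (W = (9/4)*(-5) = -45/4 ≈ -11.250)
E = 22/9 (E = (1/9)*22 = 22/9 ≈ 2.4444)
O(n) = -45/4 + 2*n**2 (O(n) = (n**2 + n*n) - 45/4 = (n**2 + n**2) - 45/4 = 2*n**2 - 45/4 = -45/4 + 2*n**2)
v(b) = 22*sqrt(b)/9
sqrt(C + v(O(5))) = sqrt(-330 + 22*sqrt(-45/4 + 2*5**2)/9) = sqrt(-330 + 22*sqrt(-45/4 + 2*25)/9) = sqrt(-330 + 22*sqrt(-45/4 + 50)/9) = sqrt(-330 + 22*sqrt(155/4)/9) = sqrt(-330 + 22*(sqrt(155)/2)/9) = sqrt(-330 + 11*sqrt(155)/9)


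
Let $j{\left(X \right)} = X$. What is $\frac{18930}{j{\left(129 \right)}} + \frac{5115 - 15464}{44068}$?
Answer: $\frac{277624073}{1894924} \approx 146.51$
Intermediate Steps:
$\frac{18930}{j{\left(129 \right)}} + \frac{5115 - 15464}{44068} = \frac{18930}{129} + \frac{5115 - 15464}{44068} = 18930 \cdot \frac{1}{129} + \left(5115 - 15464\right) \frac{1}{44068} = \frac{6310}{43} - \frac{10349}{44068} = \frac{277624073}{1894924}$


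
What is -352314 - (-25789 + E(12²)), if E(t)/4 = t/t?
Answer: -326529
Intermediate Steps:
E(t) = 4 (E(t) = 4*(t/t) = 4*1 = 4)
-352314 - (-25789 + E(12²)) = -352314 - (-25789 + 4) = -352314 - 1*(-25785) = -352314 + 25785 = -326529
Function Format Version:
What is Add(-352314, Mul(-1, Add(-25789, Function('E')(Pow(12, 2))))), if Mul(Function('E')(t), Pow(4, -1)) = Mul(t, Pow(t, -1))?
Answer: -326529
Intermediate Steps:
Function('E')(t) = 4 (Function('E')(t) = Mul(4, Mul(t, Pow(t, -1))) = Mul(4, 1) = 4)
Add(-352314, Mul(-1, Add(-25789, Function('E')(Pow(12, 2))))) = Add(-352314, Mul(-1, Add(-25789, 4))) = Add(-352314, Mul(-1, -25785)) = Add(-352314, 25785) = -326529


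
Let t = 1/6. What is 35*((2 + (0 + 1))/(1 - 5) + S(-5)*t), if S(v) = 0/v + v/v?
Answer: -245/12 ≈ -20.417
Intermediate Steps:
S(v) = 1 (S(v) = 0 + 1 = 1)
t = 1/6 ≈ 0.16667
35*((2 + (0 + 1))/(1 - 5) + S(-5)*t) = 35*((2 + (0 + 1))/(1 - 5) + 1*(1/6)) = 35*((2 + 1)/(-4) + 1/6) = 35*(3*(-1/4) + 1/6) = 35*(-3/4 + 1/6) = 35*(-7/12) = -245/12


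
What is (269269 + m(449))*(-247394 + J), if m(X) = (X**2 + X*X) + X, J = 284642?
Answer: 25064924160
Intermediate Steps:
m(X) = X + 2*X**2 (m(X) = (X**2 + X**2) + X = 2*X**2 + X = X + 2*X**2)
(269269 + m(449))*(-247394 + J) = (269269 + 449*(1 + 2*449))*(-247394 + 284642) = (269269 + 449*(1 + 898))*37248 = (269269 + 449*899)*37248 = (269269 + 403651)*37248 = 672920*37248 = 25064924160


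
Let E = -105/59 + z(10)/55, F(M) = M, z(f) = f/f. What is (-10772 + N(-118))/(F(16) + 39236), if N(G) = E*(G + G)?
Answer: -142399/539715 ≈ -0.26384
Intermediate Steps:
z(f) = 1
E = -5716/3245 (E = -105/59 + 1/55 = -5716/3245 ≈ -1.7615)
N(G) = -11432*G/3245 (N(G) = -5716*(G + G)/3245 = -11432*G/3245)
(-10772 + N(-118))/(F(16) + 39236) = (-10772 - 11432/3245*(-118))/(16 + 39236) = (-10772 + 22864/55)/39252 = -569596/55*1/39252 = -142399/539715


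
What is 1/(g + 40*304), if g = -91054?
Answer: -1/78894 ≈ -1.2675e-5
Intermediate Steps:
1/(g + 40*304) = 1/(-91054 + 40*304) = 1/(-91054 + 12160) = 1/(-78894) = -1/78894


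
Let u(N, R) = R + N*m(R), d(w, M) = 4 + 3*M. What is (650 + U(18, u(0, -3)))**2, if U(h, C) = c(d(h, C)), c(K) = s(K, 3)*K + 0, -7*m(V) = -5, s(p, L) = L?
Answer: 403225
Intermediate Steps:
m(V) = 5/7 (m(V) = -1/7*(-5) = 5/7)
c(K) = 3*K (c(K) = 3*K + 0 = 3*K)
u(N, R) = R + 5*N/7 (u(N, R) = R + N*(5/7) = R + 5*N/7)
U(h, C) = 12 + 9*C (U(h, C) = 3*(4 + 3*C) = 12 + 9*C)
(650 + U(18, u(0, -3)))**2 = (650 + (12 + 9*(-3 + (5/7)*0)))**2 = (650 + (12 + 9*(-3 + 0)))**2 = (650 + (12 + 9*(-3)))**2 = (650 + (12 - 27))**2 = (650 - 15)**2 = 635**2 = 403225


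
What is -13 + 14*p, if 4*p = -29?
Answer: -229/2 ≈ -114.50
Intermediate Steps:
p = -29/4 (p = (¼)*(-29) = -29/4 ≈ -7.2500)
-13 + 14*p = -13 + 14*(-29/4) = -13 - 203/2 = -229/2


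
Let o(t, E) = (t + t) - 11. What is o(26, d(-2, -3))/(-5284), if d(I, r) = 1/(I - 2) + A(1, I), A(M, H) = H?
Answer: -41/5284 ≈ -0.0077593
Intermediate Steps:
d(I, r) = I + 1/(-2 + I) (d(I, r) = 1/(I - 2) + I = 1/(-2 + I) + I = I + 1/(-2 + I))
o(t, E) = -11 + 2*t (o(t, E) = 2*t - 11 = -11 + 2*t)
o(26, d(-2, -3))/(-5284) = (-11 + 2*26)/(-5284) = (-11 + 52)*(-1/5284) = 41*(-1/5284) = -41/5284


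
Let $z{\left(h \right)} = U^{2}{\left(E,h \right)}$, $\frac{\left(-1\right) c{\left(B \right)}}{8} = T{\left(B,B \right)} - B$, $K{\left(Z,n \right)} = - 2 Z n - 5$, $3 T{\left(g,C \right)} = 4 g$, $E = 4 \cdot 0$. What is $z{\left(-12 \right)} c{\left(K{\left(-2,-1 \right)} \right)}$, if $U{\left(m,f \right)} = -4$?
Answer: $384$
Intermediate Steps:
$E = 0$
$T{\left(g,C \right)} = \frac{4 g}{3}$
$K{\left(Z,n \right)} = -5 - 2 Z n$ ($K{\left(Z,n \right)} = - 2 Z n - 5 = -5 - 2 Z n$)
$c{\left(B \right)} = - \frac{8 B}{3}$ ($c{\left(B \right)} = - 8 \left(\frac{4 B}{3} - B\right) = - 8 \frac{B}{3} = - \frac{8 B}{3}$)
$z{\left(h \right)} = 16$ ($z{\left(h \right)} = \left(-4\right)^{2} = 16$)
$z{\left(-12 \right)} c{\left(K{\left(-2,-1 \right)} \right)} = 16 \left(- \frac{8 \left(-5 - \left(-4\right) \left(-1\right)\right)}{3}\right) = 16 \left(- \frac{8 \left(-5 - 4\right)}{3}\right) = 16 \left(\left(- \frac{8}{3}\right) \left(-9\right)\right) = 16 \cdot 24 = 384$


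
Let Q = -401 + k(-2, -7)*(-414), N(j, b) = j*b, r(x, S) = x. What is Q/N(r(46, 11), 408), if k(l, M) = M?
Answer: 2497/18768 ≈ 0.13305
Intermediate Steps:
N(j, b) = b*j
Q = 2497 (Q = -401 - 7*(-414) = -401 + 2898 = 2497)
Q/N(r(46, 11), 408) = 2497/((408*46)) = 2497/18768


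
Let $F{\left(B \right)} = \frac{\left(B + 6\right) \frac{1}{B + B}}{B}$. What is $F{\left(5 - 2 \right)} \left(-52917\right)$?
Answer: $- \frac{52917}{2} \approx -26459.0$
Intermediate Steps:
$F{\left(B \right)} = \frac{6 + B}{2 B^{2}}$ ($F{\left(B \right)} = \frac{\left(6 + B\right) \frac{1}{2 B}}{B} = \frac{\frac{1}{2} \frac{1}{B} \left(6 + B\right)}{B} = \frac{6 + B}{2 B^{2}}$)
$F{\left(5 - 2 \right)} \left(-52917\right) = \frac{6 + \left(5 - 2\right)}{2 \left(5 - 2\right)^{2}} \left(-52917\right) = \frac{6 + 3}{2 \cdot 9} \left(-52917\right) = \frac{1}{2} \cdot \frac{1}{9} \cdot 9 \left(-52917\right) = \frac{1}{2} \left(-52917\right) = - \frac{52917}{2}$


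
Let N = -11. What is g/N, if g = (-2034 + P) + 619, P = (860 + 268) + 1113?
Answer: -826/11 ≈ -75.091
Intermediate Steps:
P = 2241 (P = 1128 + 1113 = 2241)
g = 826 (g = (-2034 + 2241) + 619 = 207 + 619 = 826)
g/N = 826/(-11) = 826*(-1/11) = -826/11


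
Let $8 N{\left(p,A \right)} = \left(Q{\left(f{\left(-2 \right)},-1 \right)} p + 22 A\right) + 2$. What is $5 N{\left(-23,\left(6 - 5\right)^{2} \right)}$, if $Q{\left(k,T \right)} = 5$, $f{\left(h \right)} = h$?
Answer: $- \frac{455}{8} \approx -56.875$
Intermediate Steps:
$N{\left(p,A \right)} = \frac{1}{4} + \frac{5 p}{8} + \frac{11 A}{4}$ ($N{\left(p,A \right)} = \frac{\left(5 p + 22 A\right) + 2}{8} = \frac{2 + 5 p + 22 A}{8} = \frac{1}{4} + \frac{5 p}{8} + \frac{11 A}{4}$)
$5 N{\left(-23,\left(6 - 5\right)^{2} \right)} = 5 \left(\frac{1}{4} + \frac{5}{8} \left(-23\right) + \frac{11 \left(6 - 5\right)^{2}}{4}\right) = 5 \left(\frac{1}{4} - \frac{115}{8} + \frac{11 \cdot 1^{2}}{4}\right) = 5 \left(\frac{1}{4} - \frac{115}{8} + \frac{11}{4} \cdot 1\right) = 5 \left(\frac{1}{4} - \frac{115}{8} + \frac{11}{4}\right) = 5 \left(- \frac{91}{8}\right) = - \frac{455}{8}$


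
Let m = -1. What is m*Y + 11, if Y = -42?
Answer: 53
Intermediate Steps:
m*Y + 11 = -1*(-42) + 11 = 42 + 11 = 53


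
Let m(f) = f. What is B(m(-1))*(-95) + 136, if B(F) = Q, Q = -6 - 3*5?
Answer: 2131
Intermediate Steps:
Q = -21 (Q = -6 - 1*15 = -6 - 15 = -21)
B(F) = -21
B(m(-1))*(-95) + 136 = -21*(-95) + 136 = 1995 + 136 = 2131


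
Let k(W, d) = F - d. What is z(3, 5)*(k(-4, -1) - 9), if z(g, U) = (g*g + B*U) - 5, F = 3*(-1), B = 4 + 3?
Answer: -429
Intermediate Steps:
B = 7
F = -3
k(W, d) = -3 - d
z(g, U) = -5 + g² + 7*U (z(g, U) = (g*g + 7*U) - 5 = (g² + 7*U) - 5 = -5 + g² + 7*U)
z(3, 5)*(k(-4, -1) - 9) = (-5 + 3² + 7*5)*((-3 - 1*(-1)) - 9) = (-5 + 9 + 35)*((-3 + 1) - 9) = 39*(-2 - 9) = 39*(-11) = -429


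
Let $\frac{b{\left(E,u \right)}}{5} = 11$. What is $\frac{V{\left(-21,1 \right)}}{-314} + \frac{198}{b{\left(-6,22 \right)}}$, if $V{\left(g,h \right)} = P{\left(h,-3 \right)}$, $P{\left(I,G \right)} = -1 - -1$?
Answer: $\frac{18}{5} \approx 3.6$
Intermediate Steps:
$P{\left(I,G \right)} = 0$ ($P{\left(I,G \right)} = -1 + 1 = 0$)
$V{\left(g,h \right)} = 0$
$b{\left(E,u \right)} = 55$ ($b{\left(E,u \right)} = 5 \cdot 11 = 55$)
$\frac{V{\left(-21,1 \right)}}{-314} + \frac{198}{b{\left(-6,22 \right)}} = \frac{0}{-314} + \frac{198}{55} = 0 \left(- \frac{1}{314}\right) + 198 \cdot \frac{1}{55} = 0 + \frac{18}{5} = \frac{18}{5}$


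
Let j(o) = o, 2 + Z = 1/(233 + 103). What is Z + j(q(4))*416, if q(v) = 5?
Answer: 698209/336 ≈ 2078.0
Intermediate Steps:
Z = -671/336 (Z = -2 + 1/(233 + 103) = -2 + 1/336 = -671/336 ≈ -1.9970)
Z + j(q(4))*416 = -671/336 + 5*416 = -671/336 + 2080 = 698209/336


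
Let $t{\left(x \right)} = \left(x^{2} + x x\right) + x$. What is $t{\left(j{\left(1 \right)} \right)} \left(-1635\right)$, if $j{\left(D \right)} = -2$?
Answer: $-9810$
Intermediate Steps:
$t{\left(x \right)} = x + 2 x^{2}$ ($t{\left(x \right)} = \left(x^{2} + x^{2}\right) + x = 2 x^{2} + x = x + 2 x^{2}$)
$t{\left(j{\left(1 \right)} \right)} \left(-1635\right) = - 2 \left(1 + 2 \left(-2\right)\right) \left(-1635\right) = - 2 \left(1 - 4\right) \left(-1635\right) = \left(-2\right) \left(-3\right) \left(-1635\right) = 6 \left(-1635\right) = -9810$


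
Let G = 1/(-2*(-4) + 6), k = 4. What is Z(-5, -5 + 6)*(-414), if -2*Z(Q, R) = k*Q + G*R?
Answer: -57753/14 ≈ -4125.2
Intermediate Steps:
G = 1/14 (G = 1/(8 + 6) = 1/14 ≈ 0.071429)
Z(Q, R) = -2*Q - R/28 (Z(Q, R) = -(4*Q + R/14)/2 = -2*Q - R/28)
Z(-5, -5 + 6)*(-414) = (-2*(-5) - (-5 + 6)/28)*(-414) = (10 - 1/28*1)*(-414) = (10 - 1/28)*(-414) = (279/28)*(-414) = -57753/14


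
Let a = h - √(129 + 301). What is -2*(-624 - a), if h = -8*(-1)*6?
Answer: 1344 - 2*√430 ≈ 1302.5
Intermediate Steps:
h = 48 (h = 8*6 = 48)
a = 48 - √430 (a = 48 - √(129 + 301) = 48 - √430 ≈ 27.264)
-2*(-624 - a) = -2*(-624 - (48 - √430)) = -2*(-624 + (-48 + √430)) = -2*(-672 + √430) = 1344 - 2*√430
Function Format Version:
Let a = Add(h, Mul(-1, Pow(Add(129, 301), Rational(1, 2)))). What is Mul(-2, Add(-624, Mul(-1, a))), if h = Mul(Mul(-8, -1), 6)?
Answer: Add(1344, Mul(-2, Pow(430, Rational(1, 2)))) ≈ 1302.5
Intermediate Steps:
h = 48 (h = Mul(8, 6) = 48)
a = Add(48, Mul(-1, Pow(430, Rational(1, 2)))) (a = Add(48, Mul(-1, Pow(Add(129, 301), Rational(1, 2)))) = Add(48, Mul(-1, Pow(430, Rational(1, 2)))) ≈ 27.264)
Mul(-2, Add(-624, Mul(-1, a))) = Mul(-2, Add(-624, Mul(-1, Add(48, Mul(-1, Pow(430, Rational(1, 2))))))) = Mul(-2, Add(-624, Add(-48, Pow(430, Rational(1, 2))))) = Mul(-2, Add(-672, Pow(430, Rational(1, 2)))) = Add(1344, Mul(-2, Pow(430, Rational(1, 2))))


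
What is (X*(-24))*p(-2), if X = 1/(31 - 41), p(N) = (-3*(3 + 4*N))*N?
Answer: -72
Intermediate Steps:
p(N) = N*(-9 - 12*N) (p(N) = (-9 - 12*N)*N = N*(-9 - 12*N))
X = -⅒ (X = 1/(-10) = -⅒ ≈ -0.10000)
(X*(-24))*p(-2) = (-⅒*(-24))*(-3*(-2)*(3 + 4*(-2))) = 12*(-3*(-2)*(3 - 8))/5 = 12*(-3*(-2)*(-5))/5 = (12/5)*(-30) = -72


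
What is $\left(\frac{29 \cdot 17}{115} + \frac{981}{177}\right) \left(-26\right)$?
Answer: $- \frac{1733992}{6785} \approx -255.56$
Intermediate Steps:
$\left(\frac{29 \cdot 17}{115} + \frac{981}{177}\right) \left(-26\right) = \left(493 \cdot \frac{1}{115} + 981 \cdot \frac{1}{177}\right) \left(-26\right) = \left(\frac{493}{115} + \frac{327}{59}\right) \left(-26\right) = \frac{66692}{6785} \left(-26\right) = - \frac{1733992}{6785}$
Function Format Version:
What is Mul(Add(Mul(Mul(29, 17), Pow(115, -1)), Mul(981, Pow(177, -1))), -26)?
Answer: Rational(-1733992, 6785) ≈ -255.56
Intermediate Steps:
Mul(Add(Mul(Mul(29, 17), Pow(115, -1)), Mul(981, Pow(177, -1))), -26) = Mul(Add(Mul(493, Rational(1, 115)), Mul(981, Rational(1, 177))), -26) = Mul(Add(Rational(493, 115), Rational(327, 59)), -26) = Mul(Rational(66692, 6785), -26) = Rational(-1733992, 6785)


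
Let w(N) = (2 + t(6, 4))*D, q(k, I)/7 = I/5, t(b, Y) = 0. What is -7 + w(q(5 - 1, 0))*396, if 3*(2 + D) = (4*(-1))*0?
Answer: -1591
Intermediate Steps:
D = -2 (D = -2 + ((4*(-1))*0)/3 = -2 + (-4*0)/3 = -2 + (1/3)*0 = -2 + 0 = -2)
q(k, I) = 7*I/5 (q(k, I) = 7*(I/5) = 7*I/5)
w(N) = -4 (w(N) = (2 + 0)*(-2) = 2*(-2) = -4)
-7 + w(q(5 - 1, 0))*396 = -7 - 4*396 = -7 - 1584 = -1591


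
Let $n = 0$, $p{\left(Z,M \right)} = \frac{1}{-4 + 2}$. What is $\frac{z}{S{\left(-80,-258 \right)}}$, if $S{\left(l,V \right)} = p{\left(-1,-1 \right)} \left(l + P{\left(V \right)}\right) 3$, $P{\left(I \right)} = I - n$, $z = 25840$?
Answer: $\frac{25840}{507} \approx 50.966$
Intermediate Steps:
$p{\left(Z,M \right)} = - \frac{1}{2}$ ($p{\left(Z,M \right)} = \frac{1}{-2} = - \frac{1}{2}$)
$P{\left(I \right)} = I$ ($P{\left(I \right)} = I - 0 = I + 0 = I$)
$S{\left(l,V \right)} = - \frac{3 V}{2} - \frac{3 l}{2}$ ($S{\left(l,V \right)} = - \frac{\left(l + V\right) 3}{2} = - \frac{\left(V + l\right) 3}{2} = - \frac{3 V + 3 l}{2} = - \frac{3 V}{2} - \frac{3 l}{2}$)
$\frac{z}{S{\left(-80,-258 \right)}} = \frac{25840}{\left(- \frac{3}{2}\right) \left(-258\right) - -120} = \frac{25840}{387 + 120} = \frac{25840}{507}$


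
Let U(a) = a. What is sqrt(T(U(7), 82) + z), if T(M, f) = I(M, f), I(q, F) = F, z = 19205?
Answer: 3*sqrt(2143) ≈ 138.88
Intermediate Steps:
T(M, f) = f
sqrt(T(U(7), 82) + z) = sqrt(82 + 19205) = sqrt(19287) = 3*sqrt(2143)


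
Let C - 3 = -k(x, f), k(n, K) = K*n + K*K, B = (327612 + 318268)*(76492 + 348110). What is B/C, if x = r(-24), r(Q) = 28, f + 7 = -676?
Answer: -137120969880/223681 ≈ -6.1302e+5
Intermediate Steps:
f = -683 (f = -7 - 676 = -683)
B = 274241939760 (B = 645880*424602 = 274241939760)
x = 28
k(n, K) = K**2 + K*n (k(n, K) = K*n + K**2 = K**2 + K*n)
C = -447362 (C = 3 - (-683)*(-683 + 28) = 3 - (-683)*(-655) = 3 - 1*447365 = 3 - 447365 = -447362)
B/C = 274241939760/(-447362) = 274241939760*(-1/447362) = -137120969880/223681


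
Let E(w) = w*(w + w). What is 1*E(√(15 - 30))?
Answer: -30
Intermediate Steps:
E(w) = 2*w² (E(w) = w*(2*w) = 2*w²)
1*E(√(15 - 30)) = 1*(2*(√(15 - 30))²) = 1*(2*(√(-15))²) = 1*(2*(I*√15)²) = 1*(2*(-15)) = 1*(-30) = -30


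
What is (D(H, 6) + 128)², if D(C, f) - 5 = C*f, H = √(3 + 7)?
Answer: 18049 + 1596*√10 ≈ 23096.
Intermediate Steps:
H = √10 ≈ 3.1623
D(C, f) = 5 + C*f
(D(H, 6) + 128)² = ((5 + √10*6) + 128)² = ((5 + 6*√10) + 128)² = (133 + 6*√10)²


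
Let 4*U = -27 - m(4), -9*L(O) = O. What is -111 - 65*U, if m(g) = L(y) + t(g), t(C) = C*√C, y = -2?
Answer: 16609/36 ≈ 461.36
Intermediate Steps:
t(C) = C^(3/2)
L(O) = -O/9
m(g) = 2/9 + g^(3/2) (m(g) = -⅑*(-2) + g^(3/2) = 2/9 + g^(3/2))
U = -317/36 (U = (-27 - (2/9 + 4^(3/2)))/4 = (-27 - (2/9 + 8))/4 = (-27 - 1*74/9)/4 = (-27 - 74/9)/4 = (¼)*(-317/9) = -317/36 ≈ -8.8056)
-111 - 65*U = -111 - 65*(-317/36) = -111 + 20605/36 = 16609/36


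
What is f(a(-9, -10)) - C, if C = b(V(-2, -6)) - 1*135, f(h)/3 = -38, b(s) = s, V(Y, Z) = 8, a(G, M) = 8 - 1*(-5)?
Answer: 13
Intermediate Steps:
a(G, M) = 13 (a(G, M) = 8 + 5 = 13)
f(h) = -114 (f(h) = 3*(-38) = -114)
C = -127 (C = 8 - 1*135 = 8 - 135 = -127)
f(a(-9, -10)) - C = -114 - 1*(-127) = -114 + 127 = 13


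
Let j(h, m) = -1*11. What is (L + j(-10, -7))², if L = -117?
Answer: 16384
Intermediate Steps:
j(h, m) = -11
(L + j(-10, -7))² = (-117 - 11)² = (-128)² = 16384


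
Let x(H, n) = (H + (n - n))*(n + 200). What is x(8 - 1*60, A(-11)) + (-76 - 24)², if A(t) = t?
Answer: 172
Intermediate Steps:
x(H, n) = H*(200 + n) (x(H, n) = (H + 0)*(200 + n) = H*(200 + n))
x(8 - 1*60, A(-11)) + (-76 - 24)² = (8 - 1*60)*(200 - 11) + (-76 - 24)² = (8 - 60)*189 + (-100)² = -52*189 + 10000 = -9828 + 10000 = 172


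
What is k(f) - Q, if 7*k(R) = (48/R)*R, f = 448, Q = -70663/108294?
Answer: 5692753/758058 ≈ 7.5097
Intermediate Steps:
Q = -70663/108294 (Q = -70663*1/108294 = -70663/108294 ≈ -0.65251)
k(R) = 48/7 (k(R) = ((48/R)*R)/7 = (⅐)*48 = 48/7)
k(f) - Q = 48/7 - 1*(-70663/108294) = 48/7 + 70663/108294 = 5692753/758058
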